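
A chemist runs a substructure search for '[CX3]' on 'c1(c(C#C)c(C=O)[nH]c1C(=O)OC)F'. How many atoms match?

The query [CX3] means: C with X3: aliphatic carbon with exactly 3 total connections.
Check the 14 heavy atoms by environment: 1× n (aromatic, X3) → no; 4× c (aromatic, X3) → no; 2× C (X3) → match; 2× O (X1) → no; 1× O (X2) → no; 1× C (X4) → no; 2× C (X2) → no; 1× F (X1) → no.
That gives 2 matching atoms.

2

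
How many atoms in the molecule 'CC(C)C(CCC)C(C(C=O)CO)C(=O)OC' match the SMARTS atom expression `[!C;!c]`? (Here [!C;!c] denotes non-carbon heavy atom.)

4

The query [!C;!c] means: neither aliphatic nor aromatic carbon — same as [!#6].
Check the 17 heavy atoms by environment: 13× C → no; 4× O → match.
That gives 4 matching atoms.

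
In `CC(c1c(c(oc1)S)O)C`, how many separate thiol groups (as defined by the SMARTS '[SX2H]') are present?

[SX2H] is the SMARTS for a thiol: an aliphatic sulfur with two connections, one being H.
Exactly one fragment in the molecule meets all constraints, giving 1 match.

1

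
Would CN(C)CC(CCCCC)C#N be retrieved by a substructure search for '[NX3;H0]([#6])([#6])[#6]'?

Yes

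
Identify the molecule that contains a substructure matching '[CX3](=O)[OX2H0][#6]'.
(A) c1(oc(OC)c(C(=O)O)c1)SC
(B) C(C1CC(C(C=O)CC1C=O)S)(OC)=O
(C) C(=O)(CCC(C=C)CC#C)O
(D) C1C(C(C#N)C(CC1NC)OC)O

B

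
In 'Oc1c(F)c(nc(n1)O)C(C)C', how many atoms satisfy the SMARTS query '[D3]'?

5

The query [D3] means: atom with exactly three heavy-atom neighbours.
Check the 12 heavy atoms by environment: 2× n (aromatic, D2) → no; 4× c (aromatic, D3) → match; 1× F (D1) → no; 2× O (D1) → no; 1× C (D3) → match; 2× C (D1) → no.
Summing the matching environments: 4 + 1 = 5 matching atoms.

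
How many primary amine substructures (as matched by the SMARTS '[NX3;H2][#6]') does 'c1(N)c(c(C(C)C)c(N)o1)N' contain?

[NX3;H2][#6] is the SMARTS for a primary amine: a trivalent nitrogen with two H attached to carbon.
The molecule carries 3 separate instances of a primary amino group (-NH2) meeting every constraint; each maps to a distinct set of atoms, giving 3 matches.

3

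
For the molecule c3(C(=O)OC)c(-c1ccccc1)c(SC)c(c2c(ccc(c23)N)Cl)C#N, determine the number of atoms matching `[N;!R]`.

2

The query [N;!R] means: aliphatic nitrogen not in a ring.
Check the 26 heavy atoms by environment: 16× c (aromatic, in 6-ring) → no; 2× N (acyclic) → match; 1× Cl (acyclic) → no; 4× C (acyclic) → no; 2× O (acyclic) → no; 1× S (acyclic) → no.
That gives 2 matching atoms.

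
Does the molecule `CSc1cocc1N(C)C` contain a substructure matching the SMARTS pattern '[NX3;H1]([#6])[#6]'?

The pattern [NX3;H1]([#6])[#6] describes a trivalent nitrogen with one H, bonded to two carbons — a secondary amine.
The closest candidate here is a dimethylamino group (-N(CH3)2), but the nitrogen has H0, not H1. No other fragment satisfies the full query, so there is no match.

No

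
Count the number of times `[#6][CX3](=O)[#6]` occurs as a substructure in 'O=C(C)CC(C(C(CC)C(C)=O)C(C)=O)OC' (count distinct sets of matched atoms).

[#6][CX3](=O)[#6] is the SMARTS for a ketone: a carbonyl carbon (no H) flanked by two carbons.
The molecule carries 3 separate instances of an acetyl/ketone group (-C(=O)CH3) meeting every constraint; each maps to a distinct set of atoms, giving 3 matches.

3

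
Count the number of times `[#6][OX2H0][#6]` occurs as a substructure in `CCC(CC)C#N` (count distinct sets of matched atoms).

[#6][OX2H0][#6] is the SMARTS for an ether: an aliphatic oxygen bridging two carbons with no H on the oxygen.
No fragment in the molecule satisfies every constraint, giving 0 matches.

0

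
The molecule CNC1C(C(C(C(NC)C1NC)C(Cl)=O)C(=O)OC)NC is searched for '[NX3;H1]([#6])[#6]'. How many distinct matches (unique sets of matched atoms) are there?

[NX3;H1]([#6])[#6] is the SMARTS for a secondary amine: a trivalent nitrogen with one H, bonded to two carbons.
The molecule carries 4 separate instances of an N-methylamino group (-NHCH3) meeting every constraint; each maps to a distinct set of atoms, giving 4 matches.

4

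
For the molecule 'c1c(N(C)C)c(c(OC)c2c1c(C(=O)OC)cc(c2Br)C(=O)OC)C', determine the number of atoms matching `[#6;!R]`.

8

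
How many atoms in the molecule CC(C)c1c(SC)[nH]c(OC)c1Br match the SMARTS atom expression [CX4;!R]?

5

The query [CX4;!R] means: aliphatic carbon with four total connections, not in a ring.
Check the 13 heavy atoms by environment: 1× n (aromatic, X3, in 5-ring) → no; 4× c (aromatic, X3, in 5-ring) → no; 5× C (X4, acyclic) → match; 1× Br (X1, acyclic) → no; 1× S (X2, acyclic) → no; 1× O (X2, acyclic) → no.
That gives 5 matching atoms.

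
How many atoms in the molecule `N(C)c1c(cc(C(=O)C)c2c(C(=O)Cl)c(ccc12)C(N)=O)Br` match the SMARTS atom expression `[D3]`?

The query [D3] means: atom with exactly three heavy-atom neighbours.
Check the 22 heavy atoms by environment: 7× c (aromatic, D3) → match; 3× c (aromatic, D2) → no; 3× C (D3) → match; 3× O (D1) → no; 2× C (D1) → no; 1× Cl (D1) → no; 1× Br (D1) → no; 1× N (D2) → no; 1× N (D1) → no.
Summing the matching environments: 7 + 3 = 10 matching atoms.

10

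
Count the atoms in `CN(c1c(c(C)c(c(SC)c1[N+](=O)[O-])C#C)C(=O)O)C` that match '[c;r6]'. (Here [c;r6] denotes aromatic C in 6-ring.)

The query [c;r6] means: aromatic carbon that belongs to a six-membered ring.
Check the 20 heavy atoms by environment: 6× c (aromatic, in 6-ring) → match; 7× C (acyclic) → no; 1× N (charge +1, acyclic) → no; 1× O (charge -1, acyclic) → no; 3× O (acyclic) → no; 1× N (acyclic) → no; 1× S (acyclic) → no.
That gives 6 matching atoms.

6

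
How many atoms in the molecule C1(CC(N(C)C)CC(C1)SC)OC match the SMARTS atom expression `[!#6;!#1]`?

The query [!#6;!#1] means: not carbon and not hydrogen — any heteroatom.
Check the 13 heavy atoms by environment: 10× C → no; 1× N → match; 1× S → match; 1× O → match.
Summing the matching environments: 1 + 1 + 1 = 3 matching atoms.

3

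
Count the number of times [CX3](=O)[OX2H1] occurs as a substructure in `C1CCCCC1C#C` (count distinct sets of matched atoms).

0

[CX3](=O)[OX2H1] is the SMARTS for a carboxylic acid: an sp2 carbon double-bonded to O and single-bonded to an -OH oxygen.
No fragment in the molecule satisfies every constraint, giving 0 matches.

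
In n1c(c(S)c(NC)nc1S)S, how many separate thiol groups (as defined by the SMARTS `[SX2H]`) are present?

[SX2H] is the SMARTS for a thiol: an aliphatic sulfur with two connections, one being H.
The molecule carries 3 separate instances of a thiol (-SH) meeting every constraint; each maps to a distinct set of atoms, giving 3 matches.

3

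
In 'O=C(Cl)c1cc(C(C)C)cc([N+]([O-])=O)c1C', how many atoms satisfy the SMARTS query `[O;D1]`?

3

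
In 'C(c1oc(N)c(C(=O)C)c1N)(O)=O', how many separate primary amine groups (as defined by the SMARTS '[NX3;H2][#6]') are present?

2

[NX3;H2][#6] is the SMARTS for a primary amine: a trivalent nitrogen with two H attached to carbon.
The molecule carries 2 separate instances of a primary amino group (-NH2) meeting every constraint; each maps to a distinct set of atoms, giving 2 matches.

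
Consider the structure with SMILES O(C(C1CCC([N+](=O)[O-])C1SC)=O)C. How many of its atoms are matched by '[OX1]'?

The query [OX1] means: aliphatic oxygen with one total connection — typically a carbonyl =O or an oxide.
Check the 14 heavy atoms by environment: 7× C (X4) → no; 1× C (X3) → no; 2× O (X1) → match; 1× O (X2) → no; 1× S (X2) → no; 1× N (charge +1, X3) → no; 1× O (charge -1, X1) → match.
Summing the matching environments: 2 + 1 = 3 matching atoms.

3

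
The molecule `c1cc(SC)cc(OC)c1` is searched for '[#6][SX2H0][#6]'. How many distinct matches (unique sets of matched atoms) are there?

1

[#6][SX2H0][#6] is the SMARTS for a thioether: an aliphatic sulfur bridging two carbons with no H on the sulfur.
Exactly one fragment in the molecule meets all constraints, giving 1 match.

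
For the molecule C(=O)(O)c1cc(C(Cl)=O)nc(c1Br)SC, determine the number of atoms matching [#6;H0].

The query [#6;H0] means: any carbon with no attached hydrogen.
Check the 15 heavy atoms by environment: 1× n (aromatic, H0) → no; 4× c (aromatic, H0) → match; 1× c (aromatic, H1) → no; 1× Br (H0) → no; 2× C (H0) → match; 2× O (H0) → no; 1× Cl (H0) → no; 1× S (H0) → no; 1× C (H3) → no; 1× O (H1) → no.
Summing the matching environments: 4 + 2 = 6 matching atoms.

6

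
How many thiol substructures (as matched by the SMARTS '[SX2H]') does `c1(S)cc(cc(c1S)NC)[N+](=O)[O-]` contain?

[SX2H] is the SMARTS for a thiol: an aliphatic sulfur with two connections, one being H.
The molecule carries 2 separate instances of a thiol (-SH) meeting every constraint; each maps to a distinct set of atoms, giving 2 matches.

2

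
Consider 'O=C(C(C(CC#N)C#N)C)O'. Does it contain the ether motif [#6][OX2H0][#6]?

No

The pattern [#6][OX2H0][#6] describes an aliphatic oxygen bridging two carbons with no H on the oxygen — an ether.
The closest candidate here is a carboxylic acid group (-C(=O)OH), but the -OH oxygen has H1; the =O is OX1, not OX2. No other fragment satisfies the full query, so there is no match.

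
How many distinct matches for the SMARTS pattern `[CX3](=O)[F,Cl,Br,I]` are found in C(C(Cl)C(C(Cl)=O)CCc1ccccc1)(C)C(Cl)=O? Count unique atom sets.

[CX3](=O)[F,Cl,Br,I] is the SMARTS for an acyl halide: a carbonyl carbon bonded to a halogen.
The molecule carries 2 separate instances of an acyl chloride (-C(=O)Cl) meeting every constraint; each maps to a distinct set of atoms, giving 2 matches.

2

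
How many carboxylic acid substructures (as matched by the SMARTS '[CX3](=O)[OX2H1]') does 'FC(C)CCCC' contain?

0

[CX3](=O)[OX2H1] is the SMARTS for a carboxylic acid: an sp2 carbon double-bonded to O and single-bonded to an -OH oxygen.
No fragment in the molecule satisfies every constraint, giving 0 matches.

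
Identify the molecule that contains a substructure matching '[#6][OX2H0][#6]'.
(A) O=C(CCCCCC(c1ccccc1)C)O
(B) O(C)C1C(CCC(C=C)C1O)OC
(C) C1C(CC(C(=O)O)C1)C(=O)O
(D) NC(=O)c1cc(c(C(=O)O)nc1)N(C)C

B

[#6][OX2H0][#6] describes an aliphatic oxygen bridging two carbons with no H on the oxygen (an ether).
(A) has a carboxylic acid group (-C(=O)OH) but the -OH oxygen has H1; the =O is OX1, not OX2.
(B) contains a methoxy ether (-OCH3), which satisfies every atom and bond constraint.
(C) has a carboxylic acid group (-C(=O)OH) but the -OH oxygen has H1; the =O is OX1, not OX2.
(D) has a carboxylic acid group (-C(=O)OH) but the -OH oxygen has H1; the =O is OX1, not OX2.
So the answer is (B).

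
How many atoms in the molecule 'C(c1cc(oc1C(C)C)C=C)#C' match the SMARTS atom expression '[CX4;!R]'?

3

Check the 12 heavy atoms by environment: 1× o (aromatic, X2, in 5-ring) → no; 4× c (aromatic, X3, in 5-ring) → no; 2× C (X2, acyclic) → no; 2× C (X3, acyclic) → no; 3× C (X4, acyclic) → match.
That gives 3 matching atoms.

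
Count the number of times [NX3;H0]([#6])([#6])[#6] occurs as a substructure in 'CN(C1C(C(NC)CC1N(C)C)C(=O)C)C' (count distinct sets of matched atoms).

[NX3;H0]([#6])([#6])[#6] is the SMARTS for a tertiary amine: a trivalent nitrogen with no H, bonded to three carbons.
The molecule carries 2 separate instances of a dimethylamino group (-N(CH3)2) meeting every constraint; each maps to a distinct set of atoms, giving 2 matches.

2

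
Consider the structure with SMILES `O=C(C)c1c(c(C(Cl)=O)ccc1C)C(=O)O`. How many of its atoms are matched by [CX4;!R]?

2

The query [CX4;!R] means: aliphatic carbon with four total connections, not in a ring.
Check the 16 heavy atoms by environment: 6× c (aromatic, X3, in 6-ring) → no; 3× C (X3, acyclic) → no; 3× O (X1, acyclic) → no; 1× Cl (X1, acyclic) → no; 1× O (X2, acyclic) → no; 2× C (X4, acyclic) → match.
That gives 2 matching atoms.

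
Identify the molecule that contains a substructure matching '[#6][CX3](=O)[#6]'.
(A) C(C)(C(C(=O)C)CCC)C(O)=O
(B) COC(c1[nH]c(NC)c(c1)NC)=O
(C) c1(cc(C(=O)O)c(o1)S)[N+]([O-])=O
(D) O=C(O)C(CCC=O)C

[#6][CX3](=O)[#6] describes a carbonyl carbon (no H) flanked by two carbons (a ketone).
(A) contains an acetyl/ketone group (-C(=O)CH3), which satisfies every atom and bond constraint.
(B) has a methyl-ester group (-C(=O)OCH3) but one neighbour of the carbonyl carbon is O, not C.
(C) has a carboxylic acid group (-C(=O)OH) but one neighbour of the carbonyl carbon is O, not C.
(D) has a carboxylic acid group (-C(=O)OH) but one neighbour of the carbonyl carbon is O, not C.
So the answer is (A).

A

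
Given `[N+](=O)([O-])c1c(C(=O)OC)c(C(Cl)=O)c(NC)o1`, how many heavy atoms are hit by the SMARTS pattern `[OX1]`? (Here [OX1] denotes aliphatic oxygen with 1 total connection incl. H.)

4

The query [OX1] means: aliphatic oxygen with one total connection — typically a carbonyl =O or an oxide.
Check the 17 heavy atoms by environment: 1× o (aromatic, X2) → no; 4× c (aromatic, X3) → no; 2× C (X3) → no; 3× O (X1) → match; 1× O (X2) → no; 2× C (X4) → no; 1× Cl (X1) → no; 1× N (X3) → no; 1× N (charge +1, X3) → no; 1× O (charge -1, X1) → match.
Summing the matching environments: 3 + 1 = 4 matching atoms.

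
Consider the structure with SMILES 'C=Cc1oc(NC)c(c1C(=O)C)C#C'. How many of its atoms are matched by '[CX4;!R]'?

2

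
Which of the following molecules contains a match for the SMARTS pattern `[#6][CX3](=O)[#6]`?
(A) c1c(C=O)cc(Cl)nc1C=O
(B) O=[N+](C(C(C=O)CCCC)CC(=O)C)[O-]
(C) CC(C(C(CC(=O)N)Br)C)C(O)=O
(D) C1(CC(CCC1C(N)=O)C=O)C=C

B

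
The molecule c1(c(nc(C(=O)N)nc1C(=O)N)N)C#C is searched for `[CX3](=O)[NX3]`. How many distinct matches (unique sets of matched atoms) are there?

2

[CX3](=O)[NX3] is the SMARTS for an amide: a carbonyl carbon bonded to a trivalent nitrogen.
The molecule carries 2 separate instances of a primary amide (-C(=O)NH2) meeting every constraint; each maps to a distinct set of atoms, giving 2 matches.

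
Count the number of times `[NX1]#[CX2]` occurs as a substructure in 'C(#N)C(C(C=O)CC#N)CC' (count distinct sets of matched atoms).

2

[NX1]#[CX2] is the SMARTS for a nitrile: a nitrogen triple-bonded to a two-connected carbon.
The molecule carries 2 separate instances of a nitrile (-C#N) meeting every constraint; each maps to a distinct set of atoms, giving 2 matches.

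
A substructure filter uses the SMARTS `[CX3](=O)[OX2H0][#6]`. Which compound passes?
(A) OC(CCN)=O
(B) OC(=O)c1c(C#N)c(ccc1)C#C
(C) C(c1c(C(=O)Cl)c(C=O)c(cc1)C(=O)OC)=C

C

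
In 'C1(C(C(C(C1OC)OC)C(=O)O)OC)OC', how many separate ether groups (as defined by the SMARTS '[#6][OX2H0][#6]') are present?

4

[#6][OX2H0][#6] is the SMARTS for an ether: an aliphatic oxygen bridging two carbons with no H on the oxygen.
The molecule carries 4 separate instances of a methoxy ether (-OCH3) meeting every constraint; each maps to a distinct set of atoms, giving 4 matches.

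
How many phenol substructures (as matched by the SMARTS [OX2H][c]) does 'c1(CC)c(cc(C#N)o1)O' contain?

1

[OX2H][c] is the SMARTS for a phenol: a hydroxyl oxygen attached to an aromatic carbon.
Exactly one fragment in the molecule meets all constraints, giving 1 match.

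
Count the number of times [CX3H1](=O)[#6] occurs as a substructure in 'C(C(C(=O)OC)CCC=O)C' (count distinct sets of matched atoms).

[CX3H1](=O)[#6] is the SMARTS for an aldehyde: an sp2 carbon with one H, double-bonded to O and single-bonded to carbon.
Exactly one fragment in the molecule meets all constraints, giving 1 match.

1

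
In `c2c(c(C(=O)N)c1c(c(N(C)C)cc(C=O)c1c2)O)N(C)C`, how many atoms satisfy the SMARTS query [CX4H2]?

Check the 22 heavy atoms by environment: 7× c (aromatic, H0, X3) → no; 3× c (aromatic, H1, X3) → no; 2× N (H0, X3) → no; 4× C (H3, X4) → no; 1× O (H1, X2) → no; 1× C (H1, X3) → no; 2× O (H0, X1) → no; 1× C (H0, X3) → no; 1× N (H2, X3) → no.
No environment satisfies the query, so 0 matching atoms.

0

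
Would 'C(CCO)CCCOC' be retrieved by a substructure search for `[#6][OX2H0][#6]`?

Yes

The pattern [#6][OX2H0][#6] describes an aliphatic oxygen bridging two carbons with no H on the oxygen — an ether.
The molecule carries a methoxy ether (-OCH3), whose atoms satisfy every constraint of the query, so the pattern matches.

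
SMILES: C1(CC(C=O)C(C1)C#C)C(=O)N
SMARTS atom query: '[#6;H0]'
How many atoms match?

The query [#6;H0] means: any carbon with no attached hydrogen.
Check the 12 heavy atoms by environment: 5× C (H1) → no; 2× C (H2) → no; 2× O (H0) → no; 2× C (H0) → match; 1× N (H2) → no.
That gives 2 matching atoms.

2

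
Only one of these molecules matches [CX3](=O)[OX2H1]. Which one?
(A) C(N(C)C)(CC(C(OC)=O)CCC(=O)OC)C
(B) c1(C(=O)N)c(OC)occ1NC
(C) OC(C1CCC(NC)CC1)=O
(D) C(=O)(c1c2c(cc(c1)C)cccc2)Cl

C

[CX3](=O)[OX2H1] describes an sp2 carbon double-bonded to O and single-bonded to an -OH oxygen (a carboxylic acid).
(A) has a methyl-ester group (-C(=O)OCH3) but the singly-bonded O has no H (OX2H0, not OX2H1).
(B) has a primary amide (-C(=O)NH2) but the carbonyl is bonded to N, not to an -OH oxygen.
(C) contains a carboxylic acid group (-C(=O)OH), which satisfies every atom and bond constraint.
(D) has an acyl chloride (-C(=O)Cl) but the carbonyl is bonded to Cl, not to an -OH oxygen.
So the answer is (C).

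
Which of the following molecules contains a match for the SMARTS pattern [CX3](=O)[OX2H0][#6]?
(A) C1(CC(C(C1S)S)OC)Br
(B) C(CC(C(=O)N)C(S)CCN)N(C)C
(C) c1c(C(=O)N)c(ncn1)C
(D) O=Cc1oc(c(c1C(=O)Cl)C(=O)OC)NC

[CX3](=O)[OX2H0][#6] describes a carbonyl carbon bonded to an oxygen that is itself bonded to carbon (no H on that O) (an ester).
(A) has a methoxy ether (-OCH3) but the ether oxygen is not adjacent to a C=O carbon.
(B) has a primary amide (-C(=O)NH2) but the carbonyl is bonded to N, not to an O-C linkage.
(C) has a primary amide (-C(=O)NH2) but the carbonyl is bonded to N, not to an O-C linkage.
(D) contains a methyl-ester group (-C(=O)OCH3), which satisfies every atom and bond constraint.
So the answer is (D).

D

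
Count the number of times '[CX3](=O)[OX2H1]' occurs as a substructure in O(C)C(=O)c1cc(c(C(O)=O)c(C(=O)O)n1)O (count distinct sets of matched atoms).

2

[CX3](=O)[OX2H1] is the SMARTS for a carboxylic acid: an sp2 carbon double-bonded to O and single-bonded to an -OH oxygen.
The molecule carries 2 separate instances of a carboxylic acid group (-C(=O)OH) meeting every constraint; each maps to a distinct set of atoms, giving 2 matches.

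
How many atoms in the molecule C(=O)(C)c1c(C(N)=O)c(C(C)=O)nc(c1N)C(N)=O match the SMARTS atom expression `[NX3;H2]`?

3

The query [NX3;H2] means: aliphatic N with 3 total connections, two of them H — an -NH2 nitrogen (amine or amide).
Check the 19 heavy atoms by environment: 1× n (aromatic, H0, X2) → no; 5× c (aromatic, H0, X3) → no; 4× C (H0, X3) → no; 4× O (H0, X1) → no; 2× C (H3, X4) → no; 3× N (H2, X3) → match.
That gives 3 matching atoms.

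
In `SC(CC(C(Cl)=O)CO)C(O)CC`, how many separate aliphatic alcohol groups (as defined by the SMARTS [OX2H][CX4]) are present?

2

[OX2H][CX4] is the SMARTS for an aliphatic alcohol: a hydroxyl oxygen bound to an sp3 (X4) carbon.
The molecule carries 2 separate instances of a hydroxyl group (-OH) meeting every constraint; each maps to a distinct set of atoms, giving 2 matches.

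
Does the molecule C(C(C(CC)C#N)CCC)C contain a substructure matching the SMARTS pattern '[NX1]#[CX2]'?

The pattern [NX1]#[CX2] describes a nitrogen triple-bonded to a two-connected carbon — a nitrile.
The molecule carries a nitrile (-C#N), whose atoms satisfy every constraint of the query, so the pattern matches.

Yes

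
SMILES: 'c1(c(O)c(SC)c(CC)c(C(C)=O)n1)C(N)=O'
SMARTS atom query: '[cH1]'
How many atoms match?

0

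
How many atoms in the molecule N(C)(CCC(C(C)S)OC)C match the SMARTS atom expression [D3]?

3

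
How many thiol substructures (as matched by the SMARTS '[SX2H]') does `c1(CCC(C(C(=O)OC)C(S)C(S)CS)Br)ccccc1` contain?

[SX2H] is the SMARTS for a thiol: an aliphatic sulfur with two connections, one being H.
The molecule carries 3 separate instances of a thiol (-SH) meeting every constraint; each maps to a distinct set of atoms, giving 3 matches.

3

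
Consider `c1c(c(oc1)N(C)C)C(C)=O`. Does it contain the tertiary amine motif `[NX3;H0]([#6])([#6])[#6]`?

Yes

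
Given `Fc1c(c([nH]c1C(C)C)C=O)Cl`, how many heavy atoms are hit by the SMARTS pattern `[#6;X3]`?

5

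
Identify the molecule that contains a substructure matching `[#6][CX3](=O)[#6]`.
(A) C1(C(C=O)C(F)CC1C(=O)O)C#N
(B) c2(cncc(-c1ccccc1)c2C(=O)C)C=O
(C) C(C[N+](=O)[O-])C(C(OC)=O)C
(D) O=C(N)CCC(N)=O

B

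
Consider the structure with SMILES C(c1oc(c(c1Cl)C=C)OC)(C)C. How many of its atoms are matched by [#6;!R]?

Check the 13 heavy atoms by environment: 1× o (aromatic, in 5-ring) → no; 4× c (aromatic, in 5-ring) → no; 1× O (acyclic) → no; 6× C (acyclic) → match; 1× Cl (acyclic) → no.
That gives 6 matching atoms.

6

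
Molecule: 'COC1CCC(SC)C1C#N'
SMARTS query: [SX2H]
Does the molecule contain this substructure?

No

The pattern [SX2H] describes an aliphatic sulfur with two connections, one being H — a thiol.
The closest candidate here is a methylthio ether (-SCH3), but the sulfur has H0 (bonded to two carbons), not H1. No other fragment satisfies the full query, so there is no match.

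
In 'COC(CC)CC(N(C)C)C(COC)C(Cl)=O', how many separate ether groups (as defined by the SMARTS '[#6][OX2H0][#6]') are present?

[#6][OX2H0][#6] is the SMARTS for an ether: an aliphatic oxygen bridging two carbons with no H on the oxygen.
The molecule carries 2 separate instances of a methoxy ether (-OCH3) meeting every constraint; each maps to a distinct set of atoms, giving 2 matches.

2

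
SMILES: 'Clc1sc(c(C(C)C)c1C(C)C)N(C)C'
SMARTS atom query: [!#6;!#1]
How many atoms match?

3

The query [!#6;!#1] means: not carbon and not hydrogen — any heteroatom.
Check the 15 heavy atoms by environment: 1× s (aromatic) → match; 4× c (aromatic) → no; 1× Cl → match; 8× C → no; 1× N → match.
Summing the matching environments: 1 + 1 + 1 = 3 matching atoms.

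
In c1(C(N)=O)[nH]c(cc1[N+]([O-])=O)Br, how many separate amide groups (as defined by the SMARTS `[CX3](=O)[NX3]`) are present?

1

[CX3](=O)[NX3] is the SMARTS for an amide: a carbonyl carbon bonded to a trivalent nitrogen.
Exactly one fragment in the molecule meets all constraints, giving 1 match.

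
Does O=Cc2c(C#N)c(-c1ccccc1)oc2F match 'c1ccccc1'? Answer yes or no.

The pattern c1ccccc1 describes six aromatic carbons in a ring — a benzene ring.
The molecule carries a phenyl ring, whose atoms satisfy every constraint of the query, so the pattern matches.

Yes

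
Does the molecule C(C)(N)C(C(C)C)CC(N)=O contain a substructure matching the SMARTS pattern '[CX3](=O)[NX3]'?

Yes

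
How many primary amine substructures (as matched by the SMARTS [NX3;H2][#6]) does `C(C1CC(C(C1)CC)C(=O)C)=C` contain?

[NX3;H2][#6] is the SMARTS for a primary amine: a trivalent nitrogen with two H attached to carbon.
No fragment in the molecule satisfies every constraint, giving 0 matches.

0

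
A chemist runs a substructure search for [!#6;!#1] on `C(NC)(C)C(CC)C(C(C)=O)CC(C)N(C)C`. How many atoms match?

The query [!#6;!#1] means: not carbon and not hydrogen — any heteroatom.
Check the 17 heavy atoms by environment: 14× C → no; 1× O → match; 2× N → match.
Summing the matching environments: 1 + 2 = 3 matching atoms.

3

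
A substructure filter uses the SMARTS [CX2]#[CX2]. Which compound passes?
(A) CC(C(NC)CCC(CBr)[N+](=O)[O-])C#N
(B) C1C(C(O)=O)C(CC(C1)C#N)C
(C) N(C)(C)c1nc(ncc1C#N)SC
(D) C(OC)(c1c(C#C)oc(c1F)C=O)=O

[CX2]#[CX2] describes a carbon-carbon triple bond (an alkyne).
(A) has a nitrile (-C#N) but the triple bond is C#N, not C#C.
(B) has a nitrile (-C#N) but the triple bond is C#N, not C#C.
(C) has a nitrile (-C#N) but the triple bond is C#N, not C#C.
(D) contains an ethynyl group (-C#CH), which satisfies every atom and bond constraint.
So the answer is (D).

D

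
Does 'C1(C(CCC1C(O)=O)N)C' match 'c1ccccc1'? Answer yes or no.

No

The pattern c1ccccc1 describes six aromatic carbons in a ring — a benzene ring.
The closest candidate here is a methyl group (-CH3), but no six-membered all-carbon aromatic ring is present. No other fragment satisfies the full query, so there is no match.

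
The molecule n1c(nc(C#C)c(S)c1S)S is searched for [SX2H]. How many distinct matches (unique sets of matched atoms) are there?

3

[SX2H] is the SMARTS for a thiol: an aliphatic sulfur with two connections, one being H.
The molecule carries 3 separate instances of a thiol (-SH) meeting every constraint; each maps to a distinct set of atoms, giving 3 matches.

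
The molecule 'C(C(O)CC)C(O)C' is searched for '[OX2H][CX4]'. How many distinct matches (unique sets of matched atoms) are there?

[OX2H][CX4] is the SMARTS for an aliphatic alcohol: a hydroxyl oxygen bound to an sp3 (X4) carbon.
The molecule carries 2 separate instances of a hydroxyl group (-OH) meeting every constraint; each maps to a distinct set of atoms, giving 2 matches.

2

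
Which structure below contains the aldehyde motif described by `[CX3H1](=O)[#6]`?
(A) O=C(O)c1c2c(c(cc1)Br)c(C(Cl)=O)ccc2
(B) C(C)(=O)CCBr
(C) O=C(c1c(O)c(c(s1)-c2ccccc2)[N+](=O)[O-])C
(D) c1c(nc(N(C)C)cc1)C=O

D

[CX3H1](=O)[#6] describes an sp2 carbon with one H, double-bonded to O and single-bonded to carbon (an aldehyde).
(A) has a carboxylic acid group (-C(=O)OH) but the carbonyl carbon has H0 and is bonded to O, not H1.
(B) has an acetyl/ketone group (-C(=O)CH3) but the carbonyl carbon has H0 (two carbon neighbours), not H1.
(C) has an acetyl/ketone group (-C(=O)CH3) but the carbonyl carbon has H0 (two carbon neighbours), not H1.
(D) contains an aldehyde (-CHO), which satisfies every atom and bond constraint.
So the answer is (D).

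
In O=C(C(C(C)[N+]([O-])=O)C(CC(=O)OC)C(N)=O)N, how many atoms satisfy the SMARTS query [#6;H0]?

3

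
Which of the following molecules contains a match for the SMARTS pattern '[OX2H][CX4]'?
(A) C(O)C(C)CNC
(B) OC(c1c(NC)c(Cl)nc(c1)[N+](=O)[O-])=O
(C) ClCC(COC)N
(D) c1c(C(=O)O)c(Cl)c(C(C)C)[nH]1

A

[OX2H][CX4] describes a hydroxyl oxygen bound to an sp3 (X4) carbon (an aliphatic alcohol).
(A) contains a hydroxyl group (-OH), which satisfies every atom and bond constraint.
(B) has a carboxylic acid group (-C(=O)OH) but the -OH is on a CX3 carbonyl carbon, not a CX4 carbon.
(C) has a methoxy ether (-OCH3) but the oxygen has H0 (ether), not H1.
(D) has a carboxylic acid group (-C(=O)OH) but the -OH is on a CX3 carbonyl carbon, not a CX4 carbon.
So the answer is (A).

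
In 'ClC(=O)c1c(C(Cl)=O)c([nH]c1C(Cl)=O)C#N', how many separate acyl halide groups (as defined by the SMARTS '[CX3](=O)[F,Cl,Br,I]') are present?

3

[CX3](=O)[F,Cl,Br,I] is the SMARTS for an acyl halide: a carbonyl carbon bonded to a halogen.
The molecule carries 3 separate instances of an acyl chloride (-C(=O)Cl) meeting every constraint; each maps to a distinct set of atoms, giving 3 matches.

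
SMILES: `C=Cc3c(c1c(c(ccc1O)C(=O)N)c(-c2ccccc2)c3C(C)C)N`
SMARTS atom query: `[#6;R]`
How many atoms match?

The query [#6;R] means: carbon that is part of a ring.
Check the 26 heavy atoms by environment: 16× c (aromatic, in 6-ring) → match; 2× O (acyclic) → no; 6× C (acyclic) → no; 2× N (acyclic) → no.
That gives 16 matching atoms.

16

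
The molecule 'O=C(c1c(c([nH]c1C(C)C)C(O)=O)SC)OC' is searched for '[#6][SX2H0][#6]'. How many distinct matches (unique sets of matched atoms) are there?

[#6][SX2H0][#6] is the SMARTS for a thioether: an aliphatic sulfur bridging two carbons with no H on the sulfur.
Exactly one fragment in the molecule meets all constraints, giving 1 match.

1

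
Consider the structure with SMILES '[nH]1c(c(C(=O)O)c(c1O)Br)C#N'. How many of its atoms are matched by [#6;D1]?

The query [#6;D1] means: carbon bonded to exactly one heavy atom.
Check the 12 heavy atoms by environment: 1× n (aromatic, D2) → no; 4× c (aromatic, D3) → no; 1× Br (D1) → no; 1× C (D2) → no; 1× N (D1) → no; 1× C (D3) → no; 3× O (D1) → no.
No environment satisfies the query, so 0 matching atoms.

0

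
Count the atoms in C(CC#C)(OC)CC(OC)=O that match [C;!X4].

Check the 11 heavy atoms by environment: 5× C (X4) → no; 1× C (X3) → match; 1× O (X1) → no; 2× O (X2) → no; 2× C (X2) → match.
Summing the matching environments: 1 + 2 = 3 matching atoms.

3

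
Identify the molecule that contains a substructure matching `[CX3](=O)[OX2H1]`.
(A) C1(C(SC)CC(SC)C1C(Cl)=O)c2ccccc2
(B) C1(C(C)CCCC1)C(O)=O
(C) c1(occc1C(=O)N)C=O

B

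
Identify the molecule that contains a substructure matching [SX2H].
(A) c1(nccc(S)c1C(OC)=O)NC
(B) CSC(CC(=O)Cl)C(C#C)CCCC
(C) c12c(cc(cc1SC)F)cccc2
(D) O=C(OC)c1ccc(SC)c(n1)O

A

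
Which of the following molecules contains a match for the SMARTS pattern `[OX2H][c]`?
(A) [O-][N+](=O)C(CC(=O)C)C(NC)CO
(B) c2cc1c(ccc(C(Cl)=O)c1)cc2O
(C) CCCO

B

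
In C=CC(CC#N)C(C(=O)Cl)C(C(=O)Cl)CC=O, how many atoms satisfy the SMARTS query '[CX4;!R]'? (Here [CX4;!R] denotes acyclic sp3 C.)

Check the 17 heavy atoms by environment: 5× C (X4, acyclic) → match; 5× C (X3, acyclic) → no; 3× O (X1, acyclic) → no; 2× Cl (X1, acyclic) → no; 1× C (X2, acyclic) → no; 1× N (X1, acyclic) → no.
That gives 5 matching atoms.

5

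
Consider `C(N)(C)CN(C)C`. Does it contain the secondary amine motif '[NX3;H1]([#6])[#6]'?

The pattern [NX3;H1]([#6])[#6] describes a trivalent nitrogen with one H, bonded to two carbons — a secondary amine.
The closest candidate here is a dimethylamino group (-N(CH3)2), but the nitrogen has H0, not H1. No other fragment satisfies the full query, so there is no match.

No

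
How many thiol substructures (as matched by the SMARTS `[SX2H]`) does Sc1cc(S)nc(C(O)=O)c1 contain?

2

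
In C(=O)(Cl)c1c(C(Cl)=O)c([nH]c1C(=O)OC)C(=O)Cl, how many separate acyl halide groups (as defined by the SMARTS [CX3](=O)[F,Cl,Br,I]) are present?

3

[CX3](=O)[F,Cl,Br,I] is the SMARTS for an acyl halide: a carbonyl carbon bonded to a halogen.
The molecule carries 3 separate instances of an acyl chloride (-C(=O)Cl) meeting every constraint; each maps to a distinct set of atoms, giving 3 matches.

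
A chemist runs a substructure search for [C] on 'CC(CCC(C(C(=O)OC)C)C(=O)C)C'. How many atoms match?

12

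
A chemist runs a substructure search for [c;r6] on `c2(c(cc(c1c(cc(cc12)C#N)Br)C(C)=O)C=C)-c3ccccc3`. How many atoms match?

16

The query [c;r6] means: aromatic carbon that belongs to a six-membered ring.
Check the 24 heavy atoms by environment: 16× c (aromatic, in 6-ring) → match; 5× C (acyclic) → no; 1× O (acyclic) → no; 1× Br (acyclic) → no; 1× N (acyclic) → no.
That gives 16 matching atoms.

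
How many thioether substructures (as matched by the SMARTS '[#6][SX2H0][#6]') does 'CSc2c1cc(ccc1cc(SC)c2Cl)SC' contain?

[#6][SX2H0][#6] is the SMARTS for a thioether: an aliphatic sulfur bridging two carbons with no H on the sulfur.
The molecule carries 3 separate instances of a methylthio ether (-SCH3) meeting every constraint; each maps to a distinct set of atoms, giving 3 matches.

3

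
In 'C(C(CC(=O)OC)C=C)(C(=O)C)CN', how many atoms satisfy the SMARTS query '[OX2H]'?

0

The query [OX2H] means: aliphatic oxygen with two connections, one of which is H — an -OH oxygen.
Check the 14 heavy atoms by environment: 2× C (H2, X4) → no; 2× C (H1, X4) → no; 1× N (H2, X3) → no; 2× C (H0, X3) → no; 2× O (H0, X1) → no; 2× C (H3, X4) → no; 1× C (H1, X3) → no; 1× C (H2, X3) → no; 1× O (H0, X2) → no.
No environment satisfies the query, so 0 matching atoms.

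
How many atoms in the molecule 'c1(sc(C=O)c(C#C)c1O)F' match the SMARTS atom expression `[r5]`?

The query [r5] means: r5 matches atoms in a five-membered ring.
Check the 11 heavy atoms by environment: 1× s (aromatic, in 5-ring) → match; 4× c (aromatic, in 5-ring) → match; 3× C (acyclic) → no; 2× O (acyclic) → no; 1× F (acyclic) → no.
Summing the matching environments: 1 + 4 = 5 matching atoms.

5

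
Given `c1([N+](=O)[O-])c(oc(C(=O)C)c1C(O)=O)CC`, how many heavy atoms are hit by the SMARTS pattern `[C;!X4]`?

The query [C;!X4] means: aliphatic carbon that does not have four total connections.
Check the 16 heavy atoms by environment: 1× o (aromatic, X2) → no; 4× c (aromatic, X3) → no; 3× C (X4) → no; 2× C (X3) → match; 3× O (X1) → no; 1× N (charge +1, X3) → no; 1× O (charge -1, X1) → no; 1× O (X2) → no.
That gives 2 matching atoms.

2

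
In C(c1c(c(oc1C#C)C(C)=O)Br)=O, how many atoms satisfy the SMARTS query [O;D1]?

The query [O;D1] means: aliphatic oxygen bonded to exactly one heavy atom.
Check the 13 heavy atoms by environment: 1× o (aromatic, D2) → no; 4× c (aromatic, D3) → no; 2× C (D2) → no; 2× C (D1) → no; 2× O (D1) → match; 1× C (D3) → no; 1× Br (D1) → no.
That gives 2 matching atoms.

2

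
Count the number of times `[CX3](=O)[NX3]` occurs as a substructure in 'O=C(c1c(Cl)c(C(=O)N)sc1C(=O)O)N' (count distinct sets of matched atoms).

2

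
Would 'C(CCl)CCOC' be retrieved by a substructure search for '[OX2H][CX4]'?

No

The pattern [OX2H][CX4] describes a hydroxyl oxygen bound to an sp3 (X4) carbon — an aliphatic alcohol.
The closest candidate here is a methoxy ether (-OCH3), but the oxygen has H0 (ether), not H1. No other fragment satisfies the full query, so there is no match.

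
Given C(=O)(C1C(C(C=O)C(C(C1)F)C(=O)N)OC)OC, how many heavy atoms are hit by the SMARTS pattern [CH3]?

Check the 18 heavy atoms by environment: 1× C (H2) → no; 6× C (H1) → no; 5× O (H0) → no; 2× C (H0) → no; 1× N (H2) → no; 2× C (H3) → match; 1× F (H0) → no.
That gives 2 matching atoms.

2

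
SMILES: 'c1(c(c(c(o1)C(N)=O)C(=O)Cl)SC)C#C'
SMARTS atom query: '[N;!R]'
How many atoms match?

1

The query [N;!R] means: aliphatic nitrogen not in a ring.
Check the 15 heavy atoms by environment: 1× o (aromatic, in 5-ring) → no; 4× c (aromatic, in 5-ring) → no; 5× C (acyclic) → no; 2× O (acyclic) → no; 1× N (acyclic) → match; 1× Cl (acyclic) → no; 1× S (acyclic) → no.
That gives 1 matching atom.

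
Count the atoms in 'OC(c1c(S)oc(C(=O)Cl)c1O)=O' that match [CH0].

2

The query [CH0] means: aliphatic carbon with no attached hydrogen.
Check the 13 heavy atoms by environment: 1× o (aromatic, H0) → no; 4× c (aromatic, H0) → no; 2× O (H1) → no; 2× C (H0) → match; 2× O (H0) → no; 1× S (H1) → no; 1× Cl (H0) → no.
That gives 2 matching atoms.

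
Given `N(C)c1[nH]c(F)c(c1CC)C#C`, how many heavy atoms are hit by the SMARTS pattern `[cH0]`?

4

The query [cH0] means: aromatic carbon with no attached hydrogen (substituted or ring-fusion).
Check the 12 heavy atoms by environment: 1× n (aromatic, H1) → no; 4× c (aromatic, H0) → match; 1× C (H0) → no; 1× C (H1) → no; 1× F (H0) → no; 1× N (H1) → no; 2× C (H3) → no; 1× C (H2) → no.
That gives 4 matching atoms.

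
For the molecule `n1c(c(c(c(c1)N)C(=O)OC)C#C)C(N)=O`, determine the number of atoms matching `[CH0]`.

The query [CH0] means: aliphatic carbon with no attached hydrogen.
Check the 16 heavy atoms by environment: 1× n (aromatic, H0) → no; 1× c (aromatic, H1) → no; 4× c (aromatic, H0) → no; 2× N (H2) → no; 3× C (H0) → match; 3× O (H0) → no; 1× C (H3) → no; 1× C (H1) → no.
That gives 3 matching atoms.

3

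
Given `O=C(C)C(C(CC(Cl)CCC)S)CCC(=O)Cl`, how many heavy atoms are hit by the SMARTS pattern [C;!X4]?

2

The query [C;!X4] means: aliphatic carbon that does not have four total connections.
Check the 17 heavy atoms by environment: 10× C (X4) → no; 2× Cl (X1) → no; 2× C (X3) → match; 2× O (X1) → no; 1× S (X2) → no.
That gives 2 matching atoms.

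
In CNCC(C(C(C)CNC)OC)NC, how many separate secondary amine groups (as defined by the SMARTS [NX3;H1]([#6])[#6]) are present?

3

[NX3;H1]([#6])[#6] is the SMARTS for a secondary amine: a trivalent nitrogen with one H, bonded to two carbons.
The molecule carries 3 separate instances of an N-methylamino group (-NHCH3) meeting every constraint; each maps to a distinct set of atoms, giving 3 matches.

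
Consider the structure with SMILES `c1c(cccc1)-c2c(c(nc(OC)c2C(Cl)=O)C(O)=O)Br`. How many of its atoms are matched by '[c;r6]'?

11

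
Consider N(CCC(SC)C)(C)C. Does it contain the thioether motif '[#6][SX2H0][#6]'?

Yes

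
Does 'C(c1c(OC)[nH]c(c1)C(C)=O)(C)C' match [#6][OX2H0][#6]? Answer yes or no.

Yes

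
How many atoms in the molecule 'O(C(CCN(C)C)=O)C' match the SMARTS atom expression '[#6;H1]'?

0

The query [#6;H1] means: any carbon bearing exactly one hydrogen.
Check the 9 heavy atoms by environment: 2× C (H2) → no; 1× C (H0) → no; 2× O (H0) → no; 3× C (H3) → no; 1× N (H0) → no.
No environment satisfies the query, so 0 matching atoms.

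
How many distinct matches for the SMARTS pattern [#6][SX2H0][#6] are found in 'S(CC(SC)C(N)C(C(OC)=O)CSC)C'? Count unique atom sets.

3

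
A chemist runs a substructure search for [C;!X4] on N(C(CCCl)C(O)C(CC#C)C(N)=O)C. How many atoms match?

3

The query [C;!X4] means: aliphatic carbon that does not have four total connections.
Check the 15 heavy atoms by environment: 7× C (X4) → no; 2× N (X3) → no; 1× O (X2) → no; 2× C (X2) → match; 1× Cl (X1) → no; 1× C (X3) → match; 1× O (X1) → no.
Summing the matching environments: 2 + 1 = 3 matching atoms.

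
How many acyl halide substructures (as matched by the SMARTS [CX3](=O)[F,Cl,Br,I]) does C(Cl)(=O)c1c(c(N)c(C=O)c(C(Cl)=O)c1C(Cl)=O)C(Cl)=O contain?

4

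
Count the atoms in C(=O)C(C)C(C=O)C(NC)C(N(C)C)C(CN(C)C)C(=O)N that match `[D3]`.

The query [D3] means: atom with exactly three heavy-atom neighbours.
Check the 22 heavy atoms by environment: 6× C (D1) → no; 6× C (D3) → match; 3× C (D2) → no; 3× O (D1) → no; 2× N (D3) → match; 1× N (D1) → no; 1× N (D2) → no.
Summing the matching environments: 6 + 2 = 8 matching atoms.

8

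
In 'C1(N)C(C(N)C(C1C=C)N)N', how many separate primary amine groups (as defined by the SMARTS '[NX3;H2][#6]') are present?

4

[NX3;H2][#6] is the SMARTS for a primary amine: a trivalent nitrogen with two H attached to carbon.
The molecule carries 4 separate instances of a primary amino group (-NH2) meeting every constraint; each maps to a distinct set of atoms, giving 4 matches.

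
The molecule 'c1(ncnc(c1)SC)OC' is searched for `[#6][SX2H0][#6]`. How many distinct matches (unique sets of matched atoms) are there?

[#6][SX2H0][#6] is the SMARTS for a thioether: an aliphatic sulfur bridging two carbons with no H on the sulfur.
Exactly one fragment in the molecule meets all constraints, giving 1 match.

1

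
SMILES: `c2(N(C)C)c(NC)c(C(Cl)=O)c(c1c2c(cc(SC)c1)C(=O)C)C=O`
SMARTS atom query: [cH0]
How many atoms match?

The query [cH0] means: aromatic carbon with no attached hydrogen (substituted or ring-fusion).
Check the 25 heavy atoms by environment: 8× c (aromatic, H0) → match; 2× c (aromatic, H1) → no; 2× C (H0) → no; 3× O (H0) → no; 5× C (H3) → no; 1× C (H1) → no; 1× N (H0) → no; 1× N (H1) → no; 1× Cl (H0) → no; 1× S (H0) → no.
That gives 8 matching atoms.

8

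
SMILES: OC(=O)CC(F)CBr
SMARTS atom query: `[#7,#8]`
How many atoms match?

2

The query [#7,#8] means: nitrogen or oxygen (comma = OR).
Check the 8 heavy atoms by environment: 4× C → no; 1× F → no; 1× Br → no; 2× O → match.
That gives 2 matching atoms.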